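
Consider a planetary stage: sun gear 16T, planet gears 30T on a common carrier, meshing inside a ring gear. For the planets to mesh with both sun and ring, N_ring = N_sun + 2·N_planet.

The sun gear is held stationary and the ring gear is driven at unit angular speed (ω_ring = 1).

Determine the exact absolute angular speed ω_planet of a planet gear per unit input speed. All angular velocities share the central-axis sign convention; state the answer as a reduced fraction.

19/15

N_ring = 16 + 2·30 = 76
16(ω_s−ω_c) = −76(ω_r−ω_c),  ω_s=0, ω_r=1
16(0−ω_c) = −76(1−ω_c)  ⇒  92ω_c = 76  ⇒  ω_c = 19/23
sun–planet: 16·(0−19/23) = −30·(ω_p−ω_c)  ⇒  ω_p−ω_c = −(16/30)·(-19/23) = 152/345
ω_p = 19/23 + 152/345 = 19/15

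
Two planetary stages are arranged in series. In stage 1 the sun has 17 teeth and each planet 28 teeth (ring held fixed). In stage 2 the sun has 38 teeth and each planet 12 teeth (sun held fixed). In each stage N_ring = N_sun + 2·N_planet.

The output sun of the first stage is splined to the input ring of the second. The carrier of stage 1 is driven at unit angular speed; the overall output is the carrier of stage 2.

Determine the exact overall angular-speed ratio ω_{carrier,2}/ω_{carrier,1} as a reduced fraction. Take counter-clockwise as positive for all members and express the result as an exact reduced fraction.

Stage 1: N_ring = 17 + 2·28 = 73
Stage 1: 17(ω_s−ω_c) = −73(ω_r−ω_c),  ω_r=0, ω_c=1
Stage 1: ω_s = 1 − (73/17)(0−1) = 90/17
  ⇒ ω_s¹/ω_c¹ = 90/17
Stage 2: N_ring = 38 + 2·12 = 62
Stage 2: 38(ω_s−ω_c) = −62(ω_r−ω_c),  ω_s=0, ω_r=1
Stage 2: 38(0−ω_c) = −62(1−ω_c)  ⇒  100ω_c = 62  ⇒  ω_c = 31/50
  ⇒ ω_c²/ω_r² = 31/50
Coupling ω_r² = ω_s¹ ⇒ overall = 90/17 × 31/50 = 279/85

279/85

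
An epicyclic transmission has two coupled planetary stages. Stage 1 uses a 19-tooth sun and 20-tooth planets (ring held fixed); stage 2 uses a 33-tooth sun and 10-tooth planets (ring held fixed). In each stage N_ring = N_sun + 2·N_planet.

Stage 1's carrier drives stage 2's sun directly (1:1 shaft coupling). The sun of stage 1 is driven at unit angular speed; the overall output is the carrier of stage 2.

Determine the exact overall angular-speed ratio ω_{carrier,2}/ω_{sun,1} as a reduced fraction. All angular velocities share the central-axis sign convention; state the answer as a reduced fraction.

Stage 1: N_ring = 19 + 2·20 = 59
Stage 1: 19(ω_s−ω_c) = −59(ω_r−ω_c),  ω_r=0, ω_s=1
Stage 1: 19(1−ω_c) = −59(0−ω_c)  ⇒  78ω_c = 19  ⇒  ω_c = 19/78
  ⇒ ω_c¹/ω_s¹ = 19/78
Stage 2: N_ring = 33 + 2·10 = 53
Stage 2: 33(ω_s−ω_c) = −53(ω_r−ω_c),  ω_r=0, ω_s=1
Stage 2: 33(1−ω_c) = −53(0−ω_c)  ⇒  86ω_c = 33  ⇒  ω_c = 33/86
  ⇒ ω_c²/ω_s² = 33/86
Coupling ω_s² = ω_c¹ ⇒ overall = 19/78 × 33/86 = 209/2236

209/2236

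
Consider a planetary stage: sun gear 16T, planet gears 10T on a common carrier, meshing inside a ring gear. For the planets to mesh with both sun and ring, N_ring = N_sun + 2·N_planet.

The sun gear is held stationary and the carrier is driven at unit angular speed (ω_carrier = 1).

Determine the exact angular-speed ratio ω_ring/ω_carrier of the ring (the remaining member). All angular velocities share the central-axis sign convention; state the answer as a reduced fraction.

N_ring = 16 + 2·10 = 36
16(ω_s−ω_c) = −36(ω_r−ω_c),  ω_s=0, ω_c=1
ω_r = 1 − (16/36)(0−1) = 13/9
ω_r/ω_c = 13/9

13/9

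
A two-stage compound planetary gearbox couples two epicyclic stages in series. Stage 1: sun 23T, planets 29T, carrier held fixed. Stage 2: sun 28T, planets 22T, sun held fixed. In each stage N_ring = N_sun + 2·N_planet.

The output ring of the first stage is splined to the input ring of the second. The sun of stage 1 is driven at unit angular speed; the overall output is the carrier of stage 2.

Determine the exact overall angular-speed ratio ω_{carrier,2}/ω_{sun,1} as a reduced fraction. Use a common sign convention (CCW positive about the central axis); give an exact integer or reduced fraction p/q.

-46/225

Stage 1: N_ring = 23 + 2·29 = 81
Stage 1: 23(ω_s−ω_c) = −81(ω_r−ω_c),  ω_c=0, ω_s=1
Stage 1: ω_r = 0 − (23/81)(1−0) = -23/81
  ⇒ ω_r¹/ω_s¹ = -23/81
Stage 2: N_ring = 28 + 2·22 = 72
Stage 2: 28(ω_s−ω_c) = −72(ω_r−ω_c),  ω_s=0, ω_r=1
Stage 2: 28(0−ω_c) = −72(1−ω_c)  ⇒  100ω_c = 72  ⇒  ω_c = 18/25
  ⇒ ω_c²/ω_r² = 18/25
Coupling ω_r² = ω_r¹ ⇒ overall = -23/81 × 18/25 = -46/225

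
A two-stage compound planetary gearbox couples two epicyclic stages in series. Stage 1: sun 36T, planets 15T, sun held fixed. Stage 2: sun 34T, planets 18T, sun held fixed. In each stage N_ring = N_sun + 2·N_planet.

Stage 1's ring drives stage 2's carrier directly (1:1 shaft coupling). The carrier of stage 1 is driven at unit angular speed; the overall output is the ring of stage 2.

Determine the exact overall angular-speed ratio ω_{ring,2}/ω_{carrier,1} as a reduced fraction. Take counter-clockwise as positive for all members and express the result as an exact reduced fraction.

884/385

Stage 1: N_ring = 36 + 2·15 = 66
Stage 1: 36(ω_s−ω_c) = −66(ω_r−ω_c),  ω_s=0, ω_c=1
Stage 1: ω_r = 1 − (36/66)(0−1) = 17/11
  ⇒ ω_r¹/ω_c¹ = 17/11
Stage 2: N_ring = 34 + 2·18 = 70
Stage 2: 34(ω_s−ω_c) = −70(ω_r−ω_c),  ω_s=0, ω_c=1
Stage 2: ω_r = 1 − (34/70)(0−1) = 52/35
  ⇒ ω_r²/ω_c² = 52/35
Coupling ω_c² = ω_r¹ ⇒ overall = 17/11 × 52/35 = 884/385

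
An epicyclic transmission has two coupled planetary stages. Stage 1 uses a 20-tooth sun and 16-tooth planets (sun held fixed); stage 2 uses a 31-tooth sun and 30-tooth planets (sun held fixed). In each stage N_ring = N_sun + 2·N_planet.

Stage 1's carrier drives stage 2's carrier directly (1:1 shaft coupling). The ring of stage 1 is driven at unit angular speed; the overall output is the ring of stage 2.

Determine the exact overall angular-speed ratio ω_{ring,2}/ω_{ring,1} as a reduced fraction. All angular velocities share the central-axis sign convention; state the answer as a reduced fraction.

61/63

Stage 1: N_ring = 20 + 2·16 = 52
Stage 1: 20(ω_s−ω_c) = −52(ω_r−ω_c),  ω_s=0, ω_r=1
Stage 1: 20(0−ω_c) = −52(1−ω_c)  ⇒  72ω_c = 52  ⇒  ω_c = 13/18
  ⇒ ω_c¹/ω_r¹ = 13/18
Stage 2: N_ring = 31 + 2·30 = 91
Stage 2: 31(ω_s−ω_c) = −91(ω_r−ω_c),  ω_s=0, ω_c=1
Stage 2: ω_r = 1 − (31/91)(0−1) = 122/91
  ⇒ ω_r²/ω_c² = 122/91
Coupling ω_c² = ω_c¹ ⇒ overall = 13/18 × 122/91 = 61/63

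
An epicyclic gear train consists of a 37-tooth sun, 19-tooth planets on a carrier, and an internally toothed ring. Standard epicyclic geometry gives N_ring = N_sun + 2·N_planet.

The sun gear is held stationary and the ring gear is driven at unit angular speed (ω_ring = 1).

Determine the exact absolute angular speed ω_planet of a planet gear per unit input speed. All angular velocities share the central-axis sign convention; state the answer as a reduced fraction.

75/38

N_ring = 37 + 2·19 = 75
37(ω_s−ω_c) = −75(ω_r−ω_c),  ω_s=0, ω_r=1
37(0−ω_c) = −75(1−ω_c)  ⇒  112ω_c = 75  ⇒  ω_c = 75/112
sun–planet: 37·(0−75/112) = −19·(ω_p−ω_c)  ⇒  ω_p−ω_c = −(37/19)·(-75/112) = 2775/2128
ω_p = 75/112 + 2775/2128 = 75/38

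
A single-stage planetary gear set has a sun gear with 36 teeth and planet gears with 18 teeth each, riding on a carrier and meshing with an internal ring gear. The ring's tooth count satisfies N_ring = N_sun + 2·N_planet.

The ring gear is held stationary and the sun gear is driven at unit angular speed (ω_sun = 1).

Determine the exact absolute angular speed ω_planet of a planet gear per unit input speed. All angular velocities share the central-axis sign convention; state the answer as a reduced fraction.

-1

N_ring = 36 + 2·18 = 72
36(ω_s−ω_c) = −72(ω_r−ω_c),  ω_r=0, ω_s=1
36(1−ω_c) = −72(0−ω_c)  ⇒  108ω_c = 36  ⇒  ω_c = 1/3
sun–planet: 36·(1−1/3) = −18·(ω_p−ω_c)  ⇒  ω_p−ω_c = −(36/18)·(2/3) = -4/3
ω_p = 1/3 − 4/3 = -1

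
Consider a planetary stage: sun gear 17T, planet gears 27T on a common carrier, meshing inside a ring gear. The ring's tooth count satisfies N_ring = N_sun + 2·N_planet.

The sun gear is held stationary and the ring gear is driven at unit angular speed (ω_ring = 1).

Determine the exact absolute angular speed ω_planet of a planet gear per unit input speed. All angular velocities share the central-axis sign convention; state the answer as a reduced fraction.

71/54

N_ring = 17 + 2·27 = 71
17(ω_s−ω_c) = −71(ω_r−ω_c),  ω_s=0, ω_r=1
17(0−ω_c) = −71(1−ω_c)  ⇒  88ω_c = 71  ⇒  ω_c = 71/88
sun–planet: 17·(0−71/88) = −27·(ω_p−ω_c)  ⇒  ω_p−ω_c = −(17/27)·(-71/88) = 1207/2376
ω_p = 71/88 + 1207/2376 = 71/54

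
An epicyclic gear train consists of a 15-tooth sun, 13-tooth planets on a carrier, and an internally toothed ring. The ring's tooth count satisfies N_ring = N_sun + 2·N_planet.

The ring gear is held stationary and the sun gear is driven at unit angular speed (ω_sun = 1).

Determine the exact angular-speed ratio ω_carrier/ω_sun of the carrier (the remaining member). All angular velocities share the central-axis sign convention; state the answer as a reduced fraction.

N_ring = 15 + 2·13 = 41
15(ω_s−ω_c) = −41(ω_r−ω_c),  ω_r=0, ω_s=1
15(1−ω_c) = −41(0−ω_c)  ⇒  56ω_c = 15  ⇒  ω_c = 15/56
ω_c/ω_s = 15/56

15/56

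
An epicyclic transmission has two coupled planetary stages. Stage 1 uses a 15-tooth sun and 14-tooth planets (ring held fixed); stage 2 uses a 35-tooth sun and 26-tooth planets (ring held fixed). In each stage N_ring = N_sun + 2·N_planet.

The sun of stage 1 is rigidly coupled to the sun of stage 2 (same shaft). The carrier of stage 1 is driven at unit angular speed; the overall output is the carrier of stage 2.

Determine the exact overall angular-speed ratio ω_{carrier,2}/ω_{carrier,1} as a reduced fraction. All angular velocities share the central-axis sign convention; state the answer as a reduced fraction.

203/183

Stage 1: N_ring = 15 + 2·14 = 43
Stage 1: 15(ω_s−ω_c) = −43(ω_r−ω_c),  ω_r=0, ω_c=1
Stage 1: ω_s = 1 − (43/15)(0−1) = 58/15
  ⇒ ω_s¹/ω_c¹ = 58/15
Stage 2: N_ring = 35 + 2·26 = 87
Stage 2: 35(ω_s−ω_c) = −87(ω_r−ω_c),  ω_r=0, ω_s=1
Stage 2: 35(1−ω_c) = −87(0−ω_c)  ⇒  122ω_c = 35  ⇒  ω_c = 35/122
  ⇒ ω_c²/ω_s² = 35/122
Coupling ω_s² = ω_s¹ ⇒ overall = 58/15 × 35/122 = 203/183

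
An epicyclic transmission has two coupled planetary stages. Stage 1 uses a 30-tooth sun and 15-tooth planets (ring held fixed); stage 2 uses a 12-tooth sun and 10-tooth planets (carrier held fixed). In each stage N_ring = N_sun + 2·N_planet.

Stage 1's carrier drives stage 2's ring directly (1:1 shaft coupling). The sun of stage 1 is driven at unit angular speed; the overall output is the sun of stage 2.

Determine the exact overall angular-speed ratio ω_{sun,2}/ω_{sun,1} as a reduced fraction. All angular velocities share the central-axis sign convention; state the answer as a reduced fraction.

-8/9

Stage 1: N_ring = 30 + 2·15 = 60
Stage 1: 30(ω_s−ω_c) = −60(ω_r−ω_c),  ω_r=0, ω_s=1
Stage 1: 30(1−ω_c) = −60(0−ω_c)  ⇒  90ω_c = 30  ⇒  ω_c = 1/3
  ⇒ ω_c¹/ω_s¹ = 1/3
Stage 2: N_ring = 12 + 2·10 = 32
Stage 2: 12(ω_s−ω_c) = −32(ω_r−ω_c),  ω_c=0, ω_r=1
Stage 2: ω_s = 0 − (32/12)(1−0) = -8/3
  ⇒ ω_s²/ω_r² = -8/3
Coupling ω_r² = ω_c¹ ⇒ overall = 1/3 × -8/3 = -8/9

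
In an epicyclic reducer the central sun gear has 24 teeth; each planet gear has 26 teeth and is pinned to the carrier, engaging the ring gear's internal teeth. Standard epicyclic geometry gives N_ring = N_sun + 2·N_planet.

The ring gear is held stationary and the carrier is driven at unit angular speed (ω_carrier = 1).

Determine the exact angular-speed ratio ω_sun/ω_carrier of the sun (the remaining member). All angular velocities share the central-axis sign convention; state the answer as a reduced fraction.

N_ring = 24 + 2·26 = 76
24(ω_s−ω_c) = −76(ω_r−ω_c),  ω_r=0, ω_c=1
ω_s = 1 − (76/24)(0−1) = 25/6
ω_s/ω_c = 25/6

25/6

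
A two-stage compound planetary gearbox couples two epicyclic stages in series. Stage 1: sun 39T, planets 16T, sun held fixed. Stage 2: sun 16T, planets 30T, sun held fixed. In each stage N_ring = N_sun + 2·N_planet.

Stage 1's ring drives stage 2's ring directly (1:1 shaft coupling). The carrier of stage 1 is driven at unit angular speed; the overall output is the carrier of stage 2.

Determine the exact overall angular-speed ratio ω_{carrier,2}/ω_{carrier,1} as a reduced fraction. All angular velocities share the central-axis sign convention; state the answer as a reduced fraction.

2090/1633

Stage 1: N_ring = 39 + 2·16 = 71
Stage 1: 39(ω_s−ω_c) = −71(ω_r−ω_c),  ω_s=0, ω_c=1
Stage 1: ω_r = 1 − (39/71)(0−1) = 110/71
  ⇒ ω_r¹/ω_c¹ = 110/71
Stage 2: N_ring = 16 + 2·30 = 76
Stage 2: 16(ω_s−ω_c) = −76(ω_r−ω_c),  ω_s=0, ω_r=1
Stage 2: 16(0−ω_c) = −76(1−ω_c)  ⇒  92ω_c = 76  ⇒  ω_c = 19/23
  ⇒ ω_c²/ω_r² = 19/23
Coupling ω_r² = ω_r¹ ⇒ overall = 110/71 × 19/23 = 2090/1633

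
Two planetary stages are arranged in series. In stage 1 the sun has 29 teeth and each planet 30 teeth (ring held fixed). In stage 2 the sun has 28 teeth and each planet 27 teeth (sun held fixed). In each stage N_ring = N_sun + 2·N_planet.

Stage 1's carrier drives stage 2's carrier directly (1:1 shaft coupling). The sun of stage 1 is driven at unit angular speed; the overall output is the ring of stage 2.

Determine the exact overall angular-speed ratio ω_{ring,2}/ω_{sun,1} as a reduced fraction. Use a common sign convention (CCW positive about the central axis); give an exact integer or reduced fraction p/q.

Stage 1: N_ring = 29 + 2·30 = 89
Stage 1: 29(ω_s−ω_c) = −89(ω_r−ω_c),  ω_r=0, ω_s=1
Stage 1: 29(1−ω_c) = −89(0−ω_c)  ⇒  118ω_c = 29  ⇒  ω_c = 29/118
  ⇒ ω_c¹/ω_s¹ = 29/118
Stage 2: N_ring = 28 + 2·27 = 82
Stage 2: 28(ω_s−ω_c) = −82(ω_r−ω_c),  ω_s=0, ω_c=1
Stage 2: ω_r = 1 − (28/82)(0−1) = 55/41
  ⇒ ω_r²/ω_c² = 55/41
Coupling ω_c² = ω_c¹ ⇒ overall = 29/118 × 55/41 = 1595/4838

1595/4838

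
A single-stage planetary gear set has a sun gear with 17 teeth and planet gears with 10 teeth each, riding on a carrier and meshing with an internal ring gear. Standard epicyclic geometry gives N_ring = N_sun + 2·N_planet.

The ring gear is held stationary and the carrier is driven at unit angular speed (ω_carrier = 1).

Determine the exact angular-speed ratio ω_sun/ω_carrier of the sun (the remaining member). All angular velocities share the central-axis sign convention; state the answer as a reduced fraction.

54/17

N_ring = 17 + 2·10 = 37
17(ω_s−ω_c) = −37(ω_r−ω_c),  ω_r=0, ω_c=1
ω_s = 1 − (37/17)(0−1) = 54/17
ω_s/ω_c = 54/17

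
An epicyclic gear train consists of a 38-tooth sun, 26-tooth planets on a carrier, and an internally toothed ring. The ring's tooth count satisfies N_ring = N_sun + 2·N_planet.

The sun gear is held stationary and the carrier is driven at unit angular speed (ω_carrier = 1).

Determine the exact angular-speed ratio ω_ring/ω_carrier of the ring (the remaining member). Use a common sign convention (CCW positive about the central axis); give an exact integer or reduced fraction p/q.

N_ring = 38 + 2·26 = 90
38(ω_s−ω_c) = −90(ω_r−ω_c),  ω_s=0, ω_c=1
ω_r = 1 − (38/90)(0−1) = 64/45
ω_r/ω_c = 64/45

64/45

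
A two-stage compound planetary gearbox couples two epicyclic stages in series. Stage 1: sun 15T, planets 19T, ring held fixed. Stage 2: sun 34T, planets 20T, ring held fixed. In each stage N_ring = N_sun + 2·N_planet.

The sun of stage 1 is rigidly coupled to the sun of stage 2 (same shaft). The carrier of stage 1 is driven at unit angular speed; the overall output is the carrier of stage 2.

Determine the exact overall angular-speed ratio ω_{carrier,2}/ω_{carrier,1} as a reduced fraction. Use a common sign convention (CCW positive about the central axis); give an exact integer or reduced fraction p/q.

Stage 1: N_ring = 15 + 2·19 = 53
Stage 1: 15(ω_s−ω_c) = −53(ω_r−ω_c),  ω_r=0, ω_c=1
Stage 1: ω_s = 1 − (53/15)(0−1) = 68/15
  ⇒ ω_s¹/ω_c¹ = 68/15
Stage 2: N_ring = 34 + 2·20 = 74
Stage 2: 34(ω_s−ω_c) = −74(ω_r−ω_c),  ω_r=0, ω_s=1
Stage 2: 34(1−ω_c) = −74(0−ω_c)  ⇒  108ω_c = 34  ⇒  ω_c = 17/54
  ⇒ ω_c²/ω_s² = 17/54
Coupling ω_s² = ω_s¹ ⇒ overall = 68/15 × 17/54 = 578/405

578/405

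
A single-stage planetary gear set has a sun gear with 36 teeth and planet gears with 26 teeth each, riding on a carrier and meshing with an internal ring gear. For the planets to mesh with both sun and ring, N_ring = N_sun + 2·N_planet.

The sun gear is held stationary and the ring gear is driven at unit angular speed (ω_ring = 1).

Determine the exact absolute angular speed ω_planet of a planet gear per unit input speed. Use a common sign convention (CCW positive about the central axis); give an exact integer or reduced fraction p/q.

22/13

N_ring = 36 + 2·26 = 88
36(ω_s−ω_c) = −88(ω_r−ω_c),  ω_s=0, ω_r=1
36(0−ω_c) = −88(1−ω_c)  ⇒  124ω_c = 88  ⇒  ω_c = 22/31
sun–planet: 36·(0−22/31) = −26·(ω_p−ω_c)  ⇒  ω_p−ω_c = −(36/26)·(-22/31) = 396/403
ω_p = 22/31 + 396/403 = 22/13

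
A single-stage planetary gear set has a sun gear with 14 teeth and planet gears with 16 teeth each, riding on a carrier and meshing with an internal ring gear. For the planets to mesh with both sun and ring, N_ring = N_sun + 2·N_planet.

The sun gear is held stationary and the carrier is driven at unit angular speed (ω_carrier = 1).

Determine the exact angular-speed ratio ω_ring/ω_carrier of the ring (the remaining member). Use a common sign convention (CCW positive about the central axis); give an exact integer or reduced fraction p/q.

30/23

N_ring = 14 + 2·16 = 46
14(ω_s−ω_c) = −46(ω_r−ω_c),  ω_s=0, ω_c=1
ω_r = 1 − (14/46)(0−1) = 30/23
ω_r/ω_c = 30/23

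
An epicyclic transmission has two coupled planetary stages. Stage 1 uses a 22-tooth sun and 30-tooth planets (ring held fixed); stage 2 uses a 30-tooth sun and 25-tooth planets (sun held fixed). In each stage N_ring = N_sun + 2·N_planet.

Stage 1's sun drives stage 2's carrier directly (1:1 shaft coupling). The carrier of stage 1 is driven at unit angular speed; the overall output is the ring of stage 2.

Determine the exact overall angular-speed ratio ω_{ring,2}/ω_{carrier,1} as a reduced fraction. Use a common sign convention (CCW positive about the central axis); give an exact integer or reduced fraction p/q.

13/2

Stage 1: N_ring = 22 + 2·30 = 82
Stage 1: 22(ω_s−ω_c) = −82(ω_r−ω_c),  ω_r=0, ω_c=1
Stage 1: ω_s = 1 − (82/22)(0−1) = 52/11
  ⇒ ω_s¹/ω_c¹ = 52/11
Stage 2: N_ring = 30 + 2·25 = 80
Stage 2: 30(ω_s−ω_c) = −80(ω_r−ω_c),  ω_s=0, ω_c=1
Stage 2: ω_r = 1 − (30/80)(0−1) = 11/8
  ⇒ ω_r²/ω_c² = 11/8
Coupling ω_c² = ω_s¹ ⇒ overall = 52/11 × 11/8 = 13/2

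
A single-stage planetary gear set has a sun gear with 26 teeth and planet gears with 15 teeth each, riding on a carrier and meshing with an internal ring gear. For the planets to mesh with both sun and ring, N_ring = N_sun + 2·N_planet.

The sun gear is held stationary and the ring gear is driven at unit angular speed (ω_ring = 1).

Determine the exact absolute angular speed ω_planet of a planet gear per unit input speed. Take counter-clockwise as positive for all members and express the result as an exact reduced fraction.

N_ring = 26 + 2·15 = 56
26(ω_s−ω_c) = −56(ω_r−ω_c),  ω_s=0, ω_r=1
26(0−ω_c) = −56(1−ω_c)  ⇒  82ω_c = 56  ⇒  ω_c = 28/41
sun–planet: 26·(0−28/41) = −15·(ω_p−ω_c)  ⇒  ω_p−ω_c = −(26/15)·(-28/41) = 728/615
ω_p = 28/41 + 728/615 = 28/15

28/15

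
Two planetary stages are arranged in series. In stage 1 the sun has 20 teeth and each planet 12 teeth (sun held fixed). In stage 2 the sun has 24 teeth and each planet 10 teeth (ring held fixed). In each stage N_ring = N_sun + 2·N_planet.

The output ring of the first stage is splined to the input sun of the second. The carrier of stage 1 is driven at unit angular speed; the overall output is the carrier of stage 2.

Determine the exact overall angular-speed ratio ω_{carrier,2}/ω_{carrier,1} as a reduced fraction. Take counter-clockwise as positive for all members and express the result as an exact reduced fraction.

96/187

Stage 1: N_ring = 20 + 2·12 = 44
Stage 1: 20(ω_s−ω_c) = −44(ω_r−ω_c),  ω_s=0, ω_c=1
Stage 1: ω_r = 1 − (20/44)(0−1) = 16/11
  ⇒ ω_r¹/ω_c¹ = 16/11
Stage 2: N_ring = 24 + 2·10 = 44
Stage 2: 24(ω_s−ω_c) = −44(ω_r−ω_c),  ω_r=0, ω_s=1
Stage 2: 24(1−ω_c) = −44(0−ω_c)  ⇒  68ω_c = 24  ⇒  ω_c = 6/17
  ⇒ ω_c²/ω_s² = 6/17
Coupling ω_s² = ω_r¹ ⇒ overall = 16/11 × 6/17 = 96/187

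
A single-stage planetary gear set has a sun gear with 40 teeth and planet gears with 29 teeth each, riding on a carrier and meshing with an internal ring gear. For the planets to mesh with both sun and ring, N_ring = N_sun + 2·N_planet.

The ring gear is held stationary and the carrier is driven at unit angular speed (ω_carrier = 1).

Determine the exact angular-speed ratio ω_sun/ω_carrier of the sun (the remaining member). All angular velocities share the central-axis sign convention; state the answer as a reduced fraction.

69/20

N_ring = 40 + 2·29 = 98
40(ω_s−ω_c) = −98(ω_r−ω_c),  ω_r=0, ω_c=1
ω_s = 1 − (98/40)(0−1) = 69/20
ω_s/ω_c = 69/20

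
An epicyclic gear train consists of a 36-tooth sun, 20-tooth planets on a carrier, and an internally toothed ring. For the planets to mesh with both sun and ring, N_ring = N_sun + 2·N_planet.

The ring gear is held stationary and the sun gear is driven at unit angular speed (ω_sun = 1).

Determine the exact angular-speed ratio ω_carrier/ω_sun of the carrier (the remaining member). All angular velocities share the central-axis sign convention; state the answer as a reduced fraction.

9/28

N_ring = 36 + 2·20 = 76
36(ω_s−ω_c) = −76(ω_r−ω_c),  ω_r=0, ω_s=1
36(1−ω_c) = −76(0−ω_c)  ⇒  112ω_c = 36  ⇒  ω_c = 9/28
ω_c/ω_s = 9/28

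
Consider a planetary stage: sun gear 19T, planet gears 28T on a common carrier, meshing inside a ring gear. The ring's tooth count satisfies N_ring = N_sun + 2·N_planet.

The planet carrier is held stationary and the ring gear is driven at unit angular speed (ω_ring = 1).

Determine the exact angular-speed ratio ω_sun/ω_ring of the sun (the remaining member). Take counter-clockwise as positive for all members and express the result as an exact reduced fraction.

N_ring = 19 + 2·28 = 75
19(ω_s−ω_c) = −75(ω_r−ω_c),  ω_c=0, ω_r=1
ω_s = 0 − (75/19)(1−0) = -75/19
ω_s/ω_r = -75/19

-75/19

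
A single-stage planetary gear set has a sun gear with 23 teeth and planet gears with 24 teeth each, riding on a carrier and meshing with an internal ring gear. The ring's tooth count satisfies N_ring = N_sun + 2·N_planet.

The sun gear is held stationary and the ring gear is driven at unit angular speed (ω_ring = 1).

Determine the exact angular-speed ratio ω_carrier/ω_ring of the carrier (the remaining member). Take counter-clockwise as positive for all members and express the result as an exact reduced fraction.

N_ring = 23 + 2·24 = 71
23(ω_s−ω_c) = −71(ω_r−ω_c),  ω_s=0, ω_r=1
23(0−ω_c) = −71(1−ω_c)  ⇒  94ω_c = 71  ⇒  ω_c = 71/94
ω_c/ω_r = 71/94

71/94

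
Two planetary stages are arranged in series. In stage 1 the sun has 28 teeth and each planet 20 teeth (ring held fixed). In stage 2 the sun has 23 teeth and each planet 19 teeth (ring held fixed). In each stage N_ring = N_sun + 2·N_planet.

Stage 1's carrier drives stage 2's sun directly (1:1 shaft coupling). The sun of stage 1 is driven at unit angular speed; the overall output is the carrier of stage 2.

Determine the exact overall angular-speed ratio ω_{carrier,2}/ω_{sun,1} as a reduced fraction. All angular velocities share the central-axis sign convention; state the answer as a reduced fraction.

23/288

Stage 1: N_ring = 28 + 2·20 = 68
Stage 1: 28(ω_s−ω_c) = −68(ω_r−ω_c),  ω_r=0, ω_s=1
Stage 1: 28(1−ω_c) = −68(0−ω_c)  ⇒  96ω_c = 28  ⇒  ω_c = 7/24
  ⇒ ω_c¹/ω_s¹ = 7/24
Stage 2: N_ring = 23 + 2·19 = 61
Stage 2: 23(ω_s−ω_c) = −61(ω_r−ω_c),  ω_r=0, ω_s=1
Stage 2: 23(1−ω_c) = −61(0−ω_c)  ⇒  84ω_c = 23  ⇒  ω_c = 23/84
  ⇒ ω_c²/ω_s² = 23/84
Coupling ω_s² = ω_c¹ ⇒ overall = 7/24 × 23/84 = 23/288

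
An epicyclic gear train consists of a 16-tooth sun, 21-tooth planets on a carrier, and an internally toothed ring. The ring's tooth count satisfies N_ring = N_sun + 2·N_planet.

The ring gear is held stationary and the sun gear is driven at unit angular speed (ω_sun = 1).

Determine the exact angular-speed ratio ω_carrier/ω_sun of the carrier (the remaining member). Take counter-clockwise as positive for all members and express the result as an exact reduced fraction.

8/37

N_ring = 16 + 2·21 = 58
16(ω_s−ω_c) = −58(ω_r−ω_c),  ω_r=0, ω_s=1
16(1−ω_c) = −58(0−ω_c)  ⇒  74ω_c = 16  ⇒  ω_c = 8/37
ω_c/ω_s = 8/37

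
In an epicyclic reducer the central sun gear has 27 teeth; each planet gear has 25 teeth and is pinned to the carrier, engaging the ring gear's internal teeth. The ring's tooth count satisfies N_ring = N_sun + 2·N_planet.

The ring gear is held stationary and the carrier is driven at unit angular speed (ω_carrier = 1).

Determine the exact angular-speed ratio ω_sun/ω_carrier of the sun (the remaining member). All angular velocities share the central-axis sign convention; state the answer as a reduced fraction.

N_ring = 27 + 2·25 = 77
27(ω_s−ω_c) = −77(ω_r−ω_c),  ω_r=0, ω_c=1
ω_s = 1 − (77/27)(0−1) = 104/27
ω_s/ω_c = 104/27

104/27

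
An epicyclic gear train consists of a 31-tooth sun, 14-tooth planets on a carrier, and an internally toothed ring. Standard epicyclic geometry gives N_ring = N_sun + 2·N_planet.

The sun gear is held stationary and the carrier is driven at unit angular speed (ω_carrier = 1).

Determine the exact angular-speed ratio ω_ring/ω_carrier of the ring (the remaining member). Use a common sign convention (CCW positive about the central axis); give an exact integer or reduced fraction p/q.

90/59

N_ring = 31 + 2·14 = 59
31(ω_s−ω_c) = −59(ω_r−ω_c),  ω_s=0, ω_c=1
ω_r = 1 − (31/59)(0−1) = 90/59
ω_r/ω_c = 90/59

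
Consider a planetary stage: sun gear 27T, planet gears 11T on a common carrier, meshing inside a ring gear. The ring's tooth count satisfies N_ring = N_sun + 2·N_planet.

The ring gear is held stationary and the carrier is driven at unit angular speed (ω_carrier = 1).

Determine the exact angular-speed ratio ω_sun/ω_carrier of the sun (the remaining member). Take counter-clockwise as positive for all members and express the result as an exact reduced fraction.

76/27

N_ring = 27 + 2·11 = 49
27(ω_s−ω_c) = −49(ω_r−ω_c),  ω_r=0, ω_c=1
ω_s = 1 − (49/27)(0−1) = 76/27
ω_s/ω_c = 76/27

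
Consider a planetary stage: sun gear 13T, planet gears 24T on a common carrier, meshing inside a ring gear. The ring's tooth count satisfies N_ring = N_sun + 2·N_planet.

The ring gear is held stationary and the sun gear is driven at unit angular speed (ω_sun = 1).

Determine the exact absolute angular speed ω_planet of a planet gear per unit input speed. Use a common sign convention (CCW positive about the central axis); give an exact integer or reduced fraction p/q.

N_ring = 13 + 2·24 = 61
13(ω_s−ω_c) = −61(ω_r−ω_c),  ω_r=0, ω_s=1
13(1−ω_c) = −61(0−ω_c)  ⇒  74ω_c = 13  ⇒  ω_c = 13/74
sun–planet: 13·(1−13/74) = −24·(ω_p−ω_c)  ⇒  ω_p−ω_c = −(13/24)·(61/74) = -793/1776
ω_p = 13/74 − 793/1776 = -13/48

-13/48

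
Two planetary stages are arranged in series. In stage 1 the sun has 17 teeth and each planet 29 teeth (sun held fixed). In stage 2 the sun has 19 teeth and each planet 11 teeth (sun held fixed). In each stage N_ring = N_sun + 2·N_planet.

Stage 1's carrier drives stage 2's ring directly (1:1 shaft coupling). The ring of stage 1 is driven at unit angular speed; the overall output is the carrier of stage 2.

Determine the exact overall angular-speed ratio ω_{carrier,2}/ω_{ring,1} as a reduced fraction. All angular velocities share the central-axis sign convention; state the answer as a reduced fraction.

Stage 1: N_ring = 17 + 2·29 = 75
Stage 1: 17(ω_s−ω_c) = −75(ω_r−ω_c),  ω_s=0, ω_r=1
Stage 1: 17(0−ω_c) = −75(1−ω_c)  ⇒  92ω_c = 75  ⇒  ω_c = 75/92
  ⇒ ω_c¹/ω_r¹ = 75/92
Stage 2: N_ring = 19 + 2·11 = 41
Stage 2: 19(ω_s−ω_c) = −41(ω_r−ω_c),  ω_s=0, ω_r=1
Stage 2: 19(0−ω_c) = −41(1−ω_c)  ⇒  60ω_c = 41  ⇒  ω_c = 41/60
  ⇒ ω_c²/ω_r² = 41/60
Coupling ω_r² = ω_c¹ ⇒ overall = 75/92 × 41/60 = 205/368

205/368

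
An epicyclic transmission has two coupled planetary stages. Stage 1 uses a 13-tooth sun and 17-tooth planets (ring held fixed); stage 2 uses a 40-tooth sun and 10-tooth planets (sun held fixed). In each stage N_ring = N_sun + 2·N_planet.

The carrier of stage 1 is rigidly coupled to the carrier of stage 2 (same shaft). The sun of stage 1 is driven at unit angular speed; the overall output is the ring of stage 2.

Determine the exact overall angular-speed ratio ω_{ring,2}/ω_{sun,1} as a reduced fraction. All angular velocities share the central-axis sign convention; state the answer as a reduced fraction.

Stage 1: N_ring = 13 + 2·17 = 47
Stage 1: 13(ω_s−ω_c) = −47(ω_r−ω_c),  ω_r=0, ω_s=1
Stage 1: 13(1−ω_c) = −47(0−ω_c)  ⇒  60ω_c = 13  ⇒  ω_c = 13/60
  ⇒ ω_c¹/ω_s¹ = 13/60
Stage 2: N_ring = 40 + 2·10 = 60
Stage 2: 40(ω_s−ω_c) = −60(ω_r−ω_c),  ω_s=0, ω_c=1
Stage 2: ω_r = 1 − (40/60)(0−1) = 5/3
  ⇒ ω_r²/ω_c² = 5/3
Coupling ω_c² = ω_c¹ ⇒ overall = 13/60 × 5/3 = 13/36

13/36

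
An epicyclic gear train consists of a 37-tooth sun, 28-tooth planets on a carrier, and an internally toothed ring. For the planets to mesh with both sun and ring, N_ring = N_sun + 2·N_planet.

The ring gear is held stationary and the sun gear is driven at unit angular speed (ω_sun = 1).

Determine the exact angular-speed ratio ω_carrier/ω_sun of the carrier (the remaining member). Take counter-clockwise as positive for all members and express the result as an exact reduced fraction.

N_ring = 37 + 2·28 = 93
37(ω_s−ω_c) = −93(ω_r−ω_c),  ω_r=0, ω_s=1
37(1−ω_c) = −93(0−ω_c)  ⇒  130ω_c = 37  ⇒  ω_c = 37/130
ω_c/ω_s = 37/130

37/130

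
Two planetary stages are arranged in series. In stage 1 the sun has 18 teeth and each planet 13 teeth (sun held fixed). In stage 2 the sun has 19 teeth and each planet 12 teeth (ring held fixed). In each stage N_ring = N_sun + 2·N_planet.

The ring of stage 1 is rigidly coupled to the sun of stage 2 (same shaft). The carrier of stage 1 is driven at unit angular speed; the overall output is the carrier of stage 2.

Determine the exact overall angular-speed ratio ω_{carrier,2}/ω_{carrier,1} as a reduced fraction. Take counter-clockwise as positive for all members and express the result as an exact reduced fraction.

19/44

Stage 1: N_ring = 18 + 2·13 = 44
Stage 1: 18(ω_s−ω_c) = −44(ω_r−ω_c),  ω_s=0, ω_c=1
Stage 1: ω_r = 1 − (18/44)(0−1) = 31/22
  ⇒ ω_r¹/ω_c¹ = 31/22
Stage 2: N_ring = 19 + 2·12 = 43
Stage 2: 19(ω_s−ω_c) = −43(ω_r−ω_c),  ω_r=0, ω_s=1
Stage 2: 19(1−ω_c) = −43(0−ω_c)  ⇒  62ω_c = 19  ⇒  ω_c = 19/62
  ⇒ ω_c²/ω_s² = 19/62
Coupling ω_s² = ω_r¹ ⇒ overall = 31/22 × 19/62 = 19/44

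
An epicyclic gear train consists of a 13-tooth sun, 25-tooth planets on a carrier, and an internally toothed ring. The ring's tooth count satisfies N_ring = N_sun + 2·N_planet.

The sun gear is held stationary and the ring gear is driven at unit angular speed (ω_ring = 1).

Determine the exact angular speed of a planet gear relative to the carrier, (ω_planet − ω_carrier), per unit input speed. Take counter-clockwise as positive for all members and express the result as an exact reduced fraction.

819/1900

N_ring = 13 + 2·25 = 63
13(ω_s−ω_c) = −63(ω_r−ω_c),  ω_s=0, ω_r=1
13(0−ω_c) = −63(1−ω_c)  ⇒  76ω_c = 63  ⇒  ω_c = 63/76
sun–planet: 13·(0−63/76) = −25·(ω_p−ω_c)  ⇒  ω_p−ω_c = −(13/25)·(-63/76) = 819/1900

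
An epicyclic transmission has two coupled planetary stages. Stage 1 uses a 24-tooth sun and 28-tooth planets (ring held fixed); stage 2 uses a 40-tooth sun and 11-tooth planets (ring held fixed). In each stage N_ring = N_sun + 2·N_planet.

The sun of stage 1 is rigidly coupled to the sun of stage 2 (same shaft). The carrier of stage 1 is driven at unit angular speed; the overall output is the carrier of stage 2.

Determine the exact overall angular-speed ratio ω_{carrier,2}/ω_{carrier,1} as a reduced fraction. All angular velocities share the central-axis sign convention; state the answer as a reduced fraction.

260/153

Stage 1: N_ring = 24 + 2·28 = 80
Stage 1: 24(ω_s−ω_c) = −80(ω_r−ω_c),  ω_r=0, ω_c=1
Stage 1: ω_s = 1 − (80/24)(0−1) = 13/3
  ⇒ ω_s¹/ω_c¹ = 13/3
Stage 2: N_ring = 40 + 2·11 = 62
Stage 2: 40(ω_s−ω_c) = −62(ω_r−ω_c),  ω_r=0, ω_s=1
Stage 2: 40(1−ω_c) = −62(0−ω_c)  ⇒  102ω_c = 40  ⇒  ω_c = 20/51
  ⇒ ω_c²/ω_s² = 20/51
Coupling ω_s² = ω_s¹ ⇒ overall = 13/3 × 20/51 = 260/153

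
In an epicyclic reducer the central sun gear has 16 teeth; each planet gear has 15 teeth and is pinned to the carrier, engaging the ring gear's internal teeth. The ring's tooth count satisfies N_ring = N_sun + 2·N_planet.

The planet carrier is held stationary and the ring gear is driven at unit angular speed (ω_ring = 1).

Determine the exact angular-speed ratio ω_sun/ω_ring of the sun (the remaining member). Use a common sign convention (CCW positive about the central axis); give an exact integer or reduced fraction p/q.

-23/8

N_ring = 16 + 2·15 = 46
16(ω_s−ω_c) = −46(ω_r−ω_c),  ω_c=0, ω_r=1
ω_s = 0 − (46/16)(1−0) = -23/8
ω_s/ω_r = -23/8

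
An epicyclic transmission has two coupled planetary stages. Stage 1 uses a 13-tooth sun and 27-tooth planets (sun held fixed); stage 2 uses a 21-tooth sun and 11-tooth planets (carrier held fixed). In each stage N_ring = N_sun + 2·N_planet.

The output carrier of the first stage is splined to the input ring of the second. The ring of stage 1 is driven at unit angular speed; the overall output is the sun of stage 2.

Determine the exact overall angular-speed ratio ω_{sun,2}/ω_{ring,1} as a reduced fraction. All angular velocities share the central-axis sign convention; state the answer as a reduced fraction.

Stage 1: N_ring = 13 + 2·27 = 67
Stage 1: 13(ω_s−ω_c) = −67(ω_r−ω_c),  ω_s=0, ω_r=1
Stage 1: 13(0−ω_c) = −67(1−ω_c)  ⇒  80ω_c = 67  ⇒  ω_c = 67/80
  ⇒ ω_c¹/ω_r¹ = 67/80
Stage 2: N_ring = 21 + 2·11 = 43
Stage 2: 21(ω_s−ω_c) = −43(ω_r−ω_c),  ω_c=0, ω_r=1
Stage 2: ω_s = 0 − (43/21)(1−0) = -43/21
  ⇒ ω_s²/ω_r² = -43/21
Coupling ω_r² = ω_c¹ ⇒ overall = 67/80 × -43/21 = -2881/1680

-2881/1680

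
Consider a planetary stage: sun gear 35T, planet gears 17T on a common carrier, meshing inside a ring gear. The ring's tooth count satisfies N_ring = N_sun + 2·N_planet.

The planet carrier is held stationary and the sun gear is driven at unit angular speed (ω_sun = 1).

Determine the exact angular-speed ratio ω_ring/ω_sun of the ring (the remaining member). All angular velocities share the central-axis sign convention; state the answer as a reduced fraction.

-35/69

N_ring = 35 + 2·17 = 69
35(ω_s−ω_c) = −69(ω_r−ω_c),  ω_c=0, ω_s=1
ω_r = 0 − (35/69)(1−0) = -35/69
ω_r/ω_s = -35/69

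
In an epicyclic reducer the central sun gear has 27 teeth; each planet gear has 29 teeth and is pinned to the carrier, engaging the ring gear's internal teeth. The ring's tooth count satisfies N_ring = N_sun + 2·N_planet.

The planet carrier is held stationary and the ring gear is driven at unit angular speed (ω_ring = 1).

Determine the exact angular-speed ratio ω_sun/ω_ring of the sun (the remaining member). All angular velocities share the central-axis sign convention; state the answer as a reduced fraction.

N_ring = 27 + 2·29 = 85
27(ω_s−ω_c) = −85(ω_r−ω_c),  ω_c=0, ω_r=1
ω_s = 0 − (85/27)(1−0) = -85/27
ω_s/ω_r = -85/27

-85/27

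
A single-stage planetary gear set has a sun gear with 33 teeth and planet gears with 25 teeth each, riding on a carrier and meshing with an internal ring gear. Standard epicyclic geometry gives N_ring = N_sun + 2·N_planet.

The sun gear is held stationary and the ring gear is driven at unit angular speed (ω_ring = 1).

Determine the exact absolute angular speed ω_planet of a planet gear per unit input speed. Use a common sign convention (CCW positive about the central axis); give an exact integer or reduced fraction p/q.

N_ring = 33 + 2·25 = 83
33(ω_s−ω_c) = −83(ω_r−ω_c),  ω_s=0, ω_r=1
33(0−ω_c) = −83(1−ω_c)  ⇒  116ω_c = 83  ⇒  ω_c = 83/116
sun–planet: 33·(0−83/116) = −25·(ω_p−ω_c)  ⇒  ω_p−ω_c = −(33/25)·(-83/116) = 2739/2900
ω_p = 83/116 + 2739/2900 = 83/50

83/50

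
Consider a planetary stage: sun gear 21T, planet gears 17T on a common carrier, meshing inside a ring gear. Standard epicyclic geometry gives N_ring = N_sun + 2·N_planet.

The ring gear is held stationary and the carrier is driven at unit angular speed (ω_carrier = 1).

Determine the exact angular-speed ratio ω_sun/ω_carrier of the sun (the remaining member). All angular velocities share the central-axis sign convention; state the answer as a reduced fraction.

N_ring = 21 + 2·17 = 55
21(ω_s−ω_c) = −55(ω_r−ω_c),  ω_r=0, ω_c=1
ω_s = 1 − (55/21)(0−1) = 76/21
ω_s/ω_c = 76/21

76/21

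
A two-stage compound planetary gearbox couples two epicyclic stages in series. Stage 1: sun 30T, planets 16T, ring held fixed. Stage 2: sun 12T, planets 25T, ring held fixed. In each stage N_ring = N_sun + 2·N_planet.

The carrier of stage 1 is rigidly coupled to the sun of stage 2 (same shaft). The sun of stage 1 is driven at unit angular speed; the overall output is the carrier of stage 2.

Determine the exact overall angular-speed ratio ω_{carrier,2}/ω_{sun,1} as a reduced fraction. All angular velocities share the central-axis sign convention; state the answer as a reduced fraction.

45/851

Stage 1: N_ring = 30 + 2·16 = 62
Stage 1: 30(ω_s−ω_c) = −62(ω_r−ω_c),  ω_r=0, ω_s=1
Stage 1: 30(1−ω_c) = −62(0−ω_c)  ⇒  92ω_c = 30  ⇒  ω_c = 15/46
  ⇒ ω_c¹/ω_s¹ = 15/46
Stage 2: N_ring = 12 + 2·25 = 62
Stage 2: 12(ω_s−ω_c) = −62(ω_r−ω_c),  ω_r=0, ω_s=1
Stage 2: 12(1−ω_c) = −62(0−ω_c)  ⇒  74ω_c = 12  ⇒  ω_c = 6/37
  ⇒ ω_c²/ω_s² = 6/37
Coupling ω_s² = ω_c¹ ⇒ overall = 15/46 × 6/37 = 45/851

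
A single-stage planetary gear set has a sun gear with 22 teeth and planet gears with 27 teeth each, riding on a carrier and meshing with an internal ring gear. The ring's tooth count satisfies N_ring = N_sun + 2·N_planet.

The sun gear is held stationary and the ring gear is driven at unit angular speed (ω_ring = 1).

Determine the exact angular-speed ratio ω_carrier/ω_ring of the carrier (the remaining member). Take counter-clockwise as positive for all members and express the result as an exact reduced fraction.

38/49

N_ring = 22 + 2·27 = 76
22(ω_s−ω_c) = −76(ω_r−ω_c),  ω_s=0, ω_r=1
22(0−ω_c) = −76(1−ω_c)  ⇒  98ω_c = 76  ⇒  ω_c = 38/49
ω_c/ω_r = 38/49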